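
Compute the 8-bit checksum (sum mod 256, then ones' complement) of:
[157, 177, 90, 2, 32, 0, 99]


Sum = 557 mod 256 = 45
Complement = 210

210


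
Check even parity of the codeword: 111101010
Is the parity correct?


Number of 1s: 6

Yes, parity is correct (6 ones)


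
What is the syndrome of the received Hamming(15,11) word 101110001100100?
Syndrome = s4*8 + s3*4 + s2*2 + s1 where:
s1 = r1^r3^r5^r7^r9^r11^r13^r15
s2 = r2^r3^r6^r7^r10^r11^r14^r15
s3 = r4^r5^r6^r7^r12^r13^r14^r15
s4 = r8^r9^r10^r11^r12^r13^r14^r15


s1=1, s2=0, s3=1, s4=1

Syndrome = 13 (error at position 13)


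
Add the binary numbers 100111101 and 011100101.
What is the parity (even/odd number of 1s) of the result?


100111101 = 317
011100101 = 229
Sum = 546 = 1000100010
1s count = 3

odd parity (3 ones in 1000100010)


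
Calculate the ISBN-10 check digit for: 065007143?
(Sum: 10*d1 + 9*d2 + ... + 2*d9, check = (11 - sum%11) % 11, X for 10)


Weighted sum: 151
151 mod 11 = 8

Check digit: 3


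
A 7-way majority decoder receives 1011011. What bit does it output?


Ones: 5 out of 7
Threshold: 4

1 (5/7 voted 1)


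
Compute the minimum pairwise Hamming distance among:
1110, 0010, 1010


Comparing all pairs, minimum distance: 1
Can detect 0 errors, correct 0 errors

1


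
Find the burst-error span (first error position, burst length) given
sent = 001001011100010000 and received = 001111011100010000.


XOR: 000110000000000000

Burst at position 3, length 2


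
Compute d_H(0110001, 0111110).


XOR: 0001111
Count of 1s: 4

4


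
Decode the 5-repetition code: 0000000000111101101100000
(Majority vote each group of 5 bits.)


Groups: 00000, 00000, 11110, 11011, 00000
Majority votes: 00110

00110


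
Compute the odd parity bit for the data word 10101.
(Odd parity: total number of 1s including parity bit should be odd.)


Number of 1s in data: 3
Parity bit: 0

0


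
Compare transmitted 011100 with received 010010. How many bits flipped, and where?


XOR: 001110

3 error(s) at position(s): 2, 3, 4


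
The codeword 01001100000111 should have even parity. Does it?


Number of 1s: 6

Yes, parity is correct (6 ones)


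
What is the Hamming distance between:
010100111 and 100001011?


XOR: 110101100
Count of 1s: 5

5


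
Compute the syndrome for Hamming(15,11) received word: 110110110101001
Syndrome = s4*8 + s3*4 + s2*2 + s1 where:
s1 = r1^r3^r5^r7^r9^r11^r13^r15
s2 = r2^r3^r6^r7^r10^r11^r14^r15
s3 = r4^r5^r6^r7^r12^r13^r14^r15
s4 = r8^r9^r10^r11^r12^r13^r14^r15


s1=0, s2=0, s3=1, s4=0

Syndrome = 4 (error at position 4)


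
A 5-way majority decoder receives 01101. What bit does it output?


Ones: 3 out of 5
Threshold: 3

1 (3/5 voted 1)


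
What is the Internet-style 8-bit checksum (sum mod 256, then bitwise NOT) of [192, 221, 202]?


Sum = 615 mod 256 = 103
Complement = 152

152


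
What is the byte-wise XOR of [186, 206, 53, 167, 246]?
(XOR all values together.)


XOR chain: 186 ^ 206 ^ 53 ^ 167 ^ 246 = 16

16


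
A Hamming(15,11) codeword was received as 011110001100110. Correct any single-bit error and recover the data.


Syndrome = 0: no error detected

Data: 11001100110 (no errors)


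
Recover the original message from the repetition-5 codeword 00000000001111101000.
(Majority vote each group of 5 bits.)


Groups: 00000, 00000, 11111, 01000
Majority votes: 0010

0010


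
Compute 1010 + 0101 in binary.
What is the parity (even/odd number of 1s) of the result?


1010 = 10
0101 = 5
Sum = 15 = 1111
1s count = 4

even parity (4 ones in 1111)


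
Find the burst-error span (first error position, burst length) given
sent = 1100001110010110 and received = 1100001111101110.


XOR: 0000000001111000

Burst at position 9, length 4


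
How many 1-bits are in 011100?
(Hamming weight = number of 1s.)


Counting 1s in 011100

3


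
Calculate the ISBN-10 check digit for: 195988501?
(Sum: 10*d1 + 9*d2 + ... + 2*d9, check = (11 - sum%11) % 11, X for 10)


Weighted sum: 304
304 mod 11 = 7

Check digit: 4


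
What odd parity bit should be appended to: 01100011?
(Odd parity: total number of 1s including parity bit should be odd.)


Number of 1s in data: 4
Parity bit: 1

1


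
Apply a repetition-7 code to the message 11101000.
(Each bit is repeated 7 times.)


Each bit -> 7 copies

11111111111111111111100000001111111000000000000000000000


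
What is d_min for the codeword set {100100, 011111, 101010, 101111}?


Comparing all pairs, minimum distance: 2
Can detect 1 errors, correct 0 errors

2


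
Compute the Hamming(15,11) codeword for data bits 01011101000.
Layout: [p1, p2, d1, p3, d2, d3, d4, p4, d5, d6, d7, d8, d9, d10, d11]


Parity bits: p1=1, p2=0, p3=1, p4=1

100110111101000


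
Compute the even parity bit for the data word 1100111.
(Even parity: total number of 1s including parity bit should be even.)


Number of 1s in data: 5
Parity bit: 1

1


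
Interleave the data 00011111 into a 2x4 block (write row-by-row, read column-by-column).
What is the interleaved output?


Matrix:
  0001
  1111
Read columns: 01010111

01010111


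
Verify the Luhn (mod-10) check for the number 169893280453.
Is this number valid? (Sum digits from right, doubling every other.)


Luhn sum = 57
57 mod 10 = 7

Invalid (Luhn sum mod 10 = 7)


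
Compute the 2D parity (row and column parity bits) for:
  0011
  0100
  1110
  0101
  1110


Row parities: 01101
Column parities: 0010

Row P: 01101, Col P: 0010, Corner: 1


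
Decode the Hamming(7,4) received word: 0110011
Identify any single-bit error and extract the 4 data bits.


Syndrome = 0: no error detected

Data: 1011 (no errors)


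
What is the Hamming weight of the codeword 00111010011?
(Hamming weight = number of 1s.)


Counting 1s in 00111010011

6


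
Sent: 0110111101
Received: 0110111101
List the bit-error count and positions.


XOR: 0000000000

0 errors (received matches sent)


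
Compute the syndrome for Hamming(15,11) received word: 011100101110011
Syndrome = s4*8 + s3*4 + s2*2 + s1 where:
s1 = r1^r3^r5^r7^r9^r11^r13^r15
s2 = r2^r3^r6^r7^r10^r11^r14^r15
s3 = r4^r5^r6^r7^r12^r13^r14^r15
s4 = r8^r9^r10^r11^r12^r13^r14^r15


s1=1, s2=1, s3=0, s4=1

Syndrome = 11 (error at position 11)


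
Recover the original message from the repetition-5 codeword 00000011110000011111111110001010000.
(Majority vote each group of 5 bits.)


Groups: 00000, 01111, 00000, 11111, 11111, 00010, 10000
Majority votes: 0101100

0101100


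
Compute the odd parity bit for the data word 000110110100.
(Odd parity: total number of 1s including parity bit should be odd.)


Number of 1s in data: 5
Parity bit: 0

0


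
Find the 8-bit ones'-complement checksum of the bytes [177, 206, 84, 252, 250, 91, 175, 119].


Sum = 1354 mod 256 = 74
Complement = 181

181


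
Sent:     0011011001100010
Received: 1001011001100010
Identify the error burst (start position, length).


XOR: 1010000000000000

Burst at position 0, length 3


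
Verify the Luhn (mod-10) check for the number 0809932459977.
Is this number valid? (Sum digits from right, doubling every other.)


Luhn sum = 76
76 mod 10 = 6

Invalid (Luhn sum mod 10 = 6)


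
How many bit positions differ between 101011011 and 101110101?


XOR: 000101110
Count of 1s: 4

4


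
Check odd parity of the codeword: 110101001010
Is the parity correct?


Number of 1s: 6

No, parity error (6 ones)


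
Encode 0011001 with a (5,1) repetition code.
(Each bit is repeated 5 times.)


Each bit -> 5 copies

00000000001111111111000000000011111


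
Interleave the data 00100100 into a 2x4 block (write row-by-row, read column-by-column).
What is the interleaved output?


Matrix:
  0010
  0100
Read columns: 00011000

00011000


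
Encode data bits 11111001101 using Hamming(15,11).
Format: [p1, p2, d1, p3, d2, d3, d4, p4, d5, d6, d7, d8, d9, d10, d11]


Parity bits: p1=0, p2=0, p3=0, p4=0

001011101001101


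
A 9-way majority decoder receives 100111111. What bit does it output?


Ones: 7 out of 9
Threshold: 5

1 (7/9 voted 1)


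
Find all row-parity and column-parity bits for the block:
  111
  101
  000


Row parities: 100
Column parities: 010

Row P: 100, Col P: 010, Corner: 1


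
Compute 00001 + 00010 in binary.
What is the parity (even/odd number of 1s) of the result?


00001 = 1
00010 = 2
Sum = 3 = 11
1s count = 2

even parity (2 ones in 11)


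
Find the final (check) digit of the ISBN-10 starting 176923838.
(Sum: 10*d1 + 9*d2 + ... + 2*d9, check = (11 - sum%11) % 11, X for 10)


Weighted sum: 268
268 mod 11 = 4

Check digit: 7


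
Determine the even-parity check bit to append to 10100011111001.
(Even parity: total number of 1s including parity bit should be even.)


Number of 1s in data: 8
Parity bit: 0

0


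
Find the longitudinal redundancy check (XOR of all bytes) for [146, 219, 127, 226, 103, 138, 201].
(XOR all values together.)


XOR chain: 146 ^ 219 ^ 127 ^ 226 ^ 103 ^ 138 ^ 201 = 240

240


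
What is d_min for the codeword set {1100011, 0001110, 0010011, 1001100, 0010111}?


Comparing all pairs, minimum distance: 1
Can detect 0 errors, correct 0 errors

1


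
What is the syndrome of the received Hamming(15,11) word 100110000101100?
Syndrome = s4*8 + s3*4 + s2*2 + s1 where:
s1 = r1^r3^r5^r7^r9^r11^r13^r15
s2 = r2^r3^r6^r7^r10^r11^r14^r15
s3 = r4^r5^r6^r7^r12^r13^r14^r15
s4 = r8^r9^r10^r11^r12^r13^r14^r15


s1=1, s2=1, s3=0, s4=1

Syndrome = 11 (error at position 11)


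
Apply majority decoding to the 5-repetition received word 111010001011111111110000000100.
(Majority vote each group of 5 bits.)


Groups: 11101, 00010, 11111, 11111, 00000, 00100
Majority votes: 101100

101100


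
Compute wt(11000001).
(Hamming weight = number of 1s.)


Counting 1s in 11000001

3


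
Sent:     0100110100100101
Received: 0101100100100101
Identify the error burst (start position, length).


XOR: 0001010000000000

Burst at position 3, length 3


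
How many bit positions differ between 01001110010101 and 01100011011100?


XOR: 00101101001001
Count of 1s: 6

6


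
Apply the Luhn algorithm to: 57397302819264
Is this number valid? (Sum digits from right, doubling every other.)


Luhn sum = 59
59 mod 10 = 9

Invalid (Luhn sum mod 10 = 9)


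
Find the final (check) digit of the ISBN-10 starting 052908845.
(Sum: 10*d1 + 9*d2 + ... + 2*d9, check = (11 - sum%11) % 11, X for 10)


Weighted sum: 218
218 mod 11 = 9

Check digit: 2


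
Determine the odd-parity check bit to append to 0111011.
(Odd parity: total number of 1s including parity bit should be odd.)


Number of 1s in data: 5
Parity bit: 0

0


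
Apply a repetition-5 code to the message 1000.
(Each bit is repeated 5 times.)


Each bit -> 5 copies

11111000000000000000


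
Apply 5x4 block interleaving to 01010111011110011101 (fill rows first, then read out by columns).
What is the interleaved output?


Matrix:
  0101
  0111
  0111
  1001
  1101
Read columns: 00011111010110011111

00011111010110011111


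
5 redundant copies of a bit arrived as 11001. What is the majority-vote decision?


Ones: 3 out of 5
Threshold: 3

1 (3/5 voted 1)


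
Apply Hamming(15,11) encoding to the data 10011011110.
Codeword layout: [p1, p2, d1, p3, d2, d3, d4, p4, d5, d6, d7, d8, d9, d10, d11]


Parity bits: p1=1, p2=0, p3=0, p4=1

101000111011110


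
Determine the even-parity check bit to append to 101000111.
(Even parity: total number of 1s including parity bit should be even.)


Number of 1s in data: 5
Parity bit: 1

1


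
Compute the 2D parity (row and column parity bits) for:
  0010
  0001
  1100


Row parities: 110
Column parities: 1111

Row P: 110, Col P: 1111, Corner: 0


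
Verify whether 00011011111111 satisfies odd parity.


Number of 1s: 10

No, parity error (10 ones)


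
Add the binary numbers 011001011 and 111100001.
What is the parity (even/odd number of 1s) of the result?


011001011 = 203
111100001 = 481
Sum = 684 = 1010101100
1s count = 5

odd parity (5 ones in 1010101100)


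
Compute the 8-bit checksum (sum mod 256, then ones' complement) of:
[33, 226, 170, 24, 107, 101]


Sum = 661 mod 256 = 149
Complement = 106

106


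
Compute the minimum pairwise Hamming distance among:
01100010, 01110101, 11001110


Comparing all pairs, minimum distance: 4
Can detect 3 errors, correct 1 errors

4


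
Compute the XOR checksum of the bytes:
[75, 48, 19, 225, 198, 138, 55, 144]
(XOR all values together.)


XOR chain: 75 ^ 48 ^ 19 ^ 225 ^ 198 ^ 138 ^ 55 ^ 144 = 98

98


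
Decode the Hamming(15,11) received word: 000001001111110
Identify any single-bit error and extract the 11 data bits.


Syndrome = 1: error at position 1

Data: 00101111110 (corrected bit 1)


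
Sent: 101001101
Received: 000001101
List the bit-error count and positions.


XOR: 101000000

2 error(s) at position(s): 0, 2


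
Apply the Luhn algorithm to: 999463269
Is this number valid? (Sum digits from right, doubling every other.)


Luhn sum = 61
61 mod 10 = 1

Invalid (Luhn sum mod 10 = 1)


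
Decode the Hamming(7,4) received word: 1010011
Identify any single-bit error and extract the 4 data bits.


Syndrome = 3: error at position 3

Data: 0011 (corrected bit 3)


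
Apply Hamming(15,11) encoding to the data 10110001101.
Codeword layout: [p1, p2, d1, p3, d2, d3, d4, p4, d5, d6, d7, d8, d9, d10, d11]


Parity bits: p1=0, p2=0, p3=1, p4=1

001101110001101


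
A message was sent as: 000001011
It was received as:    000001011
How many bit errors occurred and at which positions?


XOR: 000000000

0 errors (received matches sent)


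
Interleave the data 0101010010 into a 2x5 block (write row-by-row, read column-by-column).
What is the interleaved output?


Matrix:
  01010
  10010
Read columns: 0110001100

0110001100


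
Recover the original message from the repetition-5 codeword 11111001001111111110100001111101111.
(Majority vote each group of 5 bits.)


Groups: 11111, 00100, 11111, 11110, 10000, 11111, 01111
Majority votes: 1011011

1011011


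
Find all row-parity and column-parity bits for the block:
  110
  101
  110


Row parities: 000
Column parities: 101

Row P: 000, Col P: 101, Corner: 0


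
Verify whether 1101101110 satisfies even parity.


Number of 1s: 7

No, parity error (7 ones)


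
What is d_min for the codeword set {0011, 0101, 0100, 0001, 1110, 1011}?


Comparing all pairs, minimum distance: 1
Can detect 0 errors, correct 0 errors

1


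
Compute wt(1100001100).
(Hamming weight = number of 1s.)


Counting 1s in 1100001100

4


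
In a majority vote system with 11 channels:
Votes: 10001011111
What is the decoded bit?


Ones: 7 out of 11
Threshold: 6

1 (7/11 voted 1)


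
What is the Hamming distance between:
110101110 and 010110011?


XOR: 100011101
Count of 1s: 5

5


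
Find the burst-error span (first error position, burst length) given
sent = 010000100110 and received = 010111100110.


XOR: 000111000000

Burst at position 3, length 3


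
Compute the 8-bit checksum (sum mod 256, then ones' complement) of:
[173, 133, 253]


Sum = 559 mod 256 = 47
Complement = 208

208


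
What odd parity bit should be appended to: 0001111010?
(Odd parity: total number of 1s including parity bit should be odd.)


Number of 1s in data: 5
Parity bit: 0

0


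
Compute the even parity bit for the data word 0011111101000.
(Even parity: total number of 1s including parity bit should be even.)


Number of 1s in data: 7
Parity bit: 1

1


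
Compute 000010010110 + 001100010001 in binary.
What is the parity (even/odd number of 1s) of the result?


000010010110 = 150
001100010001 = 785
Sum = 935 = 1110100111
1s count = 7

odd parity (7 ones in 1110100111)


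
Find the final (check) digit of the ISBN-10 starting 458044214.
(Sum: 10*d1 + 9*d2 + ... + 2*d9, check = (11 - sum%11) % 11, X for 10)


Weighted sum: 212
212 mod 11 = 3

Check digit: 8


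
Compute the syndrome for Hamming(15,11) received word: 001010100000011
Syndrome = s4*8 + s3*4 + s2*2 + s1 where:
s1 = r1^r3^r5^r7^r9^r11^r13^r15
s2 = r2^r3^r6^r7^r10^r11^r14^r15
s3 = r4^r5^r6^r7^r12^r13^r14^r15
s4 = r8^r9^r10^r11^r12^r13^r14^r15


s1=0, s2=0, s3=0, s4=0

Syndrome = 0 (no error)


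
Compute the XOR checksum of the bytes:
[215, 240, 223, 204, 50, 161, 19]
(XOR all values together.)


XOR chain: 215 ^ 240 ^ 223 ^ 204 ^ 50 ^ 161 ^ 19 = 180

180


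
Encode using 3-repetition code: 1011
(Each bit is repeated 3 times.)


Each bit -> 3 copies

111000111111


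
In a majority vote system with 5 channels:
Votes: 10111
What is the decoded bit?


Ones: 4 out of 5
Threshold: 3

1 (4/5 voted 1)


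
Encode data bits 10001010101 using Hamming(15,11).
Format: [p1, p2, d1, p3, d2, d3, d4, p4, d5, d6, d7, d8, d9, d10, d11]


Parity bits: p1=1, p2=1, p3=0, p4=0

111000001010101


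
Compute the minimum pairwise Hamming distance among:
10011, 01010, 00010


Comparing all pairs, minimum distance: 1
Can detect 0 errors, correct 0 errors

1


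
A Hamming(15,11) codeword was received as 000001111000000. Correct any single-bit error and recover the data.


Syndrome = 0: no error detected

Data: 00111000000 (no errors)


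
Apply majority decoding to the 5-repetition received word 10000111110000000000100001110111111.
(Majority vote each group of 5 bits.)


Groups: 10000, 11111, 00000, 00000, 10000, 11101, 11111
Majority votes: 0100011

0100011


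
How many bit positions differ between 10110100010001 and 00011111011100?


XOR: 10101011001101
Count of 1s: 8

8


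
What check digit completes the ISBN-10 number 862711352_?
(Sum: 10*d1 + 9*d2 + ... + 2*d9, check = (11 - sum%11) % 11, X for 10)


Weighted sum: 241
241 mod 11 = 10

Check digit: 1


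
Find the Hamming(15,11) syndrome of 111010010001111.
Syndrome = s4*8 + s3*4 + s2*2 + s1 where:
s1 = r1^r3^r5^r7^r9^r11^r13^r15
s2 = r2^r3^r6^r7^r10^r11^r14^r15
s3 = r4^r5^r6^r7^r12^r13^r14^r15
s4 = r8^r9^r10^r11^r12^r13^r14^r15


s1=1, s2=0, s3=1, s4=1

Syndrome = 13 (error at position 13)


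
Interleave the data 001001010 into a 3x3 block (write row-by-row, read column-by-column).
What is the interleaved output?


Matrix:
  001
  001
  010
Read columns: 000001110

000001110


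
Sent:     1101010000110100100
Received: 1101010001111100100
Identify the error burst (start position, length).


XOR: 0000000001001000000

Burst at position 9, length 4


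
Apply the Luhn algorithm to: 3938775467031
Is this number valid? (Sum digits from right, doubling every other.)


Luhn sum = 65
65 mod 10 = 5

Invalid (Luhn sum mod 10 = 5)


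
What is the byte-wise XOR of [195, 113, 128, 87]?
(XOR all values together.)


XOR chain: 195 ^ 113 ^ 128 ^ 87 = 101

101


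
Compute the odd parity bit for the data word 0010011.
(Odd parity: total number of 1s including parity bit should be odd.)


Number of 1s in data: 3
Parity bit: 0

0


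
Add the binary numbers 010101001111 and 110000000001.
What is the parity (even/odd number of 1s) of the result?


010101001111 = 1359
110000000001 = 3073
Sum = 4432 = 1000101010000
1s count = 4

even parity (4 ones in 1000101010000)


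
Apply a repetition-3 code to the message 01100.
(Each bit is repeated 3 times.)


Each bit -> 3 copies

000111111000000


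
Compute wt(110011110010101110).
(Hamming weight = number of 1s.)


Counting 1s in 110011110010101110

11


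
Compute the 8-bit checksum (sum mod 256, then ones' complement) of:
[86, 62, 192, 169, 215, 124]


Sum = 848 mod 256 = 80
Complement = 175

175


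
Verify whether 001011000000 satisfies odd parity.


Number of 1s: 3

Yes, parity is correct (3 ones)


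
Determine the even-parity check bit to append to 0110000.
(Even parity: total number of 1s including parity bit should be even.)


Number of 1s in data: 2
Parity bit: 0

0


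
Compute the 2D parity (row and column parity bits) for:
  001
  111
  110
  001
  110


Row parities: 11010
Column parities: 111

Row P: 11010, Col P: 111, Corner: 1


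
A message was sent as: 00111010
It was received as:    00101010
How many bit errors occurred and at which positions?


XOR: 00010000

1 error(s) at position(s): 3


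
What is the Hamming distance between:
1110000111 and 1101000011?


XOR: 0011000100
Count of 1s: 3

3


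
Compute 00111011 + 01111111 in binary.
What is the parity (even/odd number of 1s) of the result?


00111011 = 59
01111111 = 127
Sum = 186 = 10111010
1s count = 5

odd parity (5 ones in 10111010)


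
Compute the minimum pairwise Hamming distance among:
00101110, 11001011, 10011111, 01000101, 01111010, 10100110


Comparing all pairs, minimum distance: 2
Can detect 1 errors, correct 0 errors

2


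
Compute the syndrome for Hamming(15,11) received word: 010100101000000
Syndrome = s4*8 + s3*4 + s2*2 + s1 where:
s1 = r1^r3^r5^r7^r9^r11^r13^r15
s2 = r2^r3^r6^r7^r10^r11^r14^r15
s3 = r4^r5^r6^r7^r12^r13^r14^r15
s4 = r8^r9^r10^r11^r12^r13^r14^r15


s1=0, s2=0, s3=0, s4=1

Syndrome = 8 (error at position 8)


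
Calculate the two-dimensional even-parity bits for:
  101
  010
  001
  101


Row parities: 0110
Column parities: 011

Row P: 0110, Col P: 011, Corner: 0


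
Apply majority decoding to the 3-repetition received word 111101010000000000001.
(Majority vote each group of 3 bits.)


Groups: 111, 101, 010, 000, 000, 000, 001
Majority votes: 1100000

1100000


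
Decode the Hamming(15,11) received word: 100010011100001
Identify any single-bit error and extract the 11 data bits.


Syndrome = 0: no error detected

Data: 01001100001 (no errors)


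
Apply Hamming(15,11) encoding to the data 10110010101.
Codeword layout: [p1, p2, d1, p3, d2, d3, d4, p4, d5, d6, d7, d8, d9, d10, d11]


Parity bits: p1=1, p2=1, p3=0, p4=1

111001110010101


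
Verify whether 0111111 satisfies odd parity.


Number of 1s: 6

No, parity error (6 ones)


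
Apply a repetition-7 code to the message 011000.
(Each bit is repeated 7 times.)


Each bit -> 7 copies

000000011111111111111000000000000000000000


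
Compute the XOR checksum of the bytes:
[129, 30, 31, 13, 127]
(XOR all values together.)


XOR chain: 129 ^ 30 ^ 31 ^ 13 ^ 127 = 242

242


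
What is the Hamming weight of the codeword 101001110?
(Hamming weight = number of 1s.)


Counting 1s in 101001110

5


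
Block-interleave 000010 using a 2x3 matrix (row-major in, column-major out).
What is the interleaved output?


Matrix:
  000
  010
Read columns: 000100

000100


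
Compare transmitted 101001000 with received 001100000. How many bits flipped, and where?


XOR: 100101000

3 error(s) at position(s): 0, 3, 5


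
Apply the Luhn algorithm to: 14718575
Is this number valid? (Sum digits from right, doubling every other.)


Luhn sum = 34
34 mod 10 = 4

Invalid (Luhn sum mod 10 = 4)


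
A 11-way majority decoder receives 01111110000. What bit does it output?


Ones: 6 out of 11
Threshold: 6

1 (6/11 voted 1)


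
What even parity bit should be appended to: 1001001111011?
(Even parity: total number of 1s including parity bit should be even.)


Number of 1s in data: 8
Parity bit: 0

0


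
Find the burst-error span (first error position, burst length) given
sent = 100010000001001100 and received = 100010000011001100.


XOR: 000000000010000000

Burst at position 10, length 1


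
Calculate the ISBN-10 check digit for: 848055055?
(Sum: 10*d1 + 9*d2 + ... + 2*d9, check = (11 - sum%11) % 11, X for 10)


Weighted sum: 260
260 mod 11 = 7

Check digit: 4


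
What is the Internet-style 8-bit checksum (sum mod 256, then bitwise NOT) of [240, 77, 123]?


Sum = 440 mod 256 = 184
Complement = 71

71


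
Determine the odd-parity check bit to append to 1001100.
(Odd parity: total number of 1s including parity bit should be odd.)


Number of 1s in data: 3
Parity bit: 0

0


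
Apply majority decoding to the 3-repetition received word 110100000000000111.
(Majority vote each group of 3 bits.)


Groups: 110, 100, 000, 000, 000, 111
Majority votes: 100001

100001


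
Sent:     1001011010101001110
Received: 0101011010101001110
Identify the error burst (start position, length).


XOR: 1100000000000000000

Burst at position 0, length 2


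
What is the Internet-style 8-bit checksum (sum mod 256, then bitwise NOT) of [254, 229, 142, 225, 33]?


Sum = 883 mod 256 = 115
Complement = 140

140


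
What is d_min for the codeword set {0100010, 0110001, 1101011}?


Comparing all pairs, minimum distance: 3
Can detect 2 errors, correct 1 errors

3


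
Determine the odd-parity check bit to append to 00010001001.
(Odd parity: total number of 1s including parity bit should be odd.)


Number of 1s in data: 3
Parity bit: 0

0


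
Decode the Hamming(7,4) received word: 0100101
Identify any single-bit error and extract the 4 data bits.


Syndrome = 0: no error detected

Data: 0101 (no errors)


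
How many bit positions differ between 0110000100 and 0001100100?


XOR: 0111100000
Count of 1s: 4

4


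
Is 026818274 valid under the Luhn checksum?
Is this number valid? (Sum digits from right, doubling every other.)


Luhn sum = 36
36 mod 10 = 6

Invalid (Luhn sum mod 10 = 6)


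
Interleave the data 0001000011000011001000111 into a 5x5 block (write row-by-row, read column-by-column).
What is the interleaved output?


Matrix:
  00010
  00011
  00001
  10010
  00111
Read columns: 0001000000000011101101101

0001000000000011101101101


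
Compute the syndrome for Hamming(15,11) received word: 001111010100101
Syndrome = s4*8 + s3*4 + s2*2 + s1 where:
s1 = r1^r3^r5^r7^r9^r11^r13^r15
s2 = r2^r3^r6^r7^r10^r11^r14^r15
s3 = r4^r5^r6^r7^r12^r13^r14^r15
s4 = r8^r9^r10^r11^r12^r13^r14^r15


s1=0, s2=0, s3=1, s4=0

Syndrome = 4 (error at position 4)


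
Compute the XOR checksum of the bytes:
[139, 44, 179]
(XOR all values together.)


XOR chain: 139 ^ 44 ^ 179 = 20

20


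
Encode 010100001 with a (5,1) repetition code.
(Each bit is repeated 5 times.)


Each bit -> 5 copies

000001111100000111110000000000000000000011111


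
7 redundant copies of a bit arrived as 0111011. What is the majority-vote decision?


Ones: 5 out of 7
Threshold: 4

1 (5/7 voted 1)


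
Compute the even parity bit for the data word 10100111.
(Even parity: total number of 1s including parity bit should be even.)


Number of 1s in data: 5
Parity bit: 1

1


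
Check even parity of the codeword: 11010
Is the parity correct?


Number of 1s: 3

No, parity error (3 ones)


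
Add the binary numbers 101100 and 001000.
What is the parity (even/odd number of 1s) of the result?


101100 = 44
001000 = 8
Sum = 52 = 110100
1s count = 3

odd parity (3 ones in 110100)


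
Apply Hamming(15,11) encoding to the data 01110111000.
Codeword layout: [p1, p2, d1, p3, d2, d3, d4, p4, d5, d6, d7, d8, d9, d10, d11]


Parity bits: p1=1, p2=0, p3=0, p4=1

100011110111000


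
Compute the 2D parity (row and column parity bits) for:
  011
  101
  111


Row parities: 001
Column parities: 001

Row P: 001, Col P: 001, Corner: 1


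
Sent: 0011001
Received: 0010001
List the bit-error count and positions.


XOR: 0001000

1 error(s) at position(s): 3


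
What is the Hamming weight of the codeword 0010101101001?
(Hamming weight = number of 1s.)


Counting 1s in 0010101101001

6


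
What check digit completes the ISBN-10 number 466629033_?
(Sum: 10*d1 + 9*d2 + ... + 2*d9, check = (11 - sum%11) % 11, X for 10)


Weighted sum: 256
256 mod 11 = 3

Check digit: 8


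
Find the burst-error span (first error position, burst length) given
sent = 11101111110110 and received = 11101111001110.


XOR: 00000000111000

Burst at position 8, length 3


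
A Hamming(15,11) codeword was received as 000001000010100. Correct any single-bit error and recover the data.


Syndrome = 0: no error detected

Data: 00100010100 (no errors)


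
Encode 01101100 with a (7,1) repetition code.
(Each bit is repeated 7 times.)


Each bit -> 7 copies

00000001111111111111100000001111111111111100000000000000


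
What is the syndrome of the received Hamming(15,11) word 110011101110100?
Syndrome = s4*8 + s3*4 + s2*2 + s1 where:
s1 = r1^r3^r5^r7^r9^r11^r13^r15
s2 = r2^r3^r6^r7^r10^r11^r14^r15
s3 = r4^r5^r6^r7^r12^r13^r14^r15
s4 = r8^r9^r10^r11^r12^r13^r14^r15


s1=0, s2=1, s3=0, s4=0

Syndrome = 2 (error at position 2)


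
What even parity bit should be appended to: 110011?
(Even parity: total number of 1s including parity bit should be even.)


Number of 1s in data: 4
Parity bit: 0

0


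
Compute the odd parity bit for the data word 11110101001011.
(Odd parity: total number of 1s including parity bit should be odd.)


Number of 1s in data: 9
Parity bit: 0

0


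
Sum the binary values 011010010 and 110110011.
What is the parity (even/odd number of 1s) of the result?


011010010 = 210
110110011 = 435
Sum = 645 = 1010000101
1s count = 4

even parity (4 ones in 1010000101)


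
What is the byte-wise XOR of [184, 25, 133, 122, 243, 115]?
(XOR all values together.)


XOR chain: 184 ^ 25 ^ 133 ^ 122 ^ 243 ^ 115 = 222

222


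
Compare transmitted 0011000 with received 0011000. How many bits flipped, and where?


XOR: 0000000

0 errors (received matches sent)


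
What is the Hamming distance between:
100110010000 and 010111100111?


XOR: 110001110111
Count of 1s: 8

8


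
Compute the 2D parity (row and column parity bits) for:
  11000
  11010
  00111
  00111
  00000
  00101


Row parities: 011100
Column parities: 00111

Row P: 011100, Col P: 00111, Corner: 1


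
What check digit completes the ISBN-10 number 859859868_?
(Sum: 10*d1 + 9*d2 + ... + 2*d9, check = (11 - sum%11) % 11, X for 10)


Weighted sum: 394
394 mod 11 = 9

Check digit: 2


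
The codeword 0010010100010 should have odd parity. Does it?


Number of 1s: 4

No, parity error (4 ones)


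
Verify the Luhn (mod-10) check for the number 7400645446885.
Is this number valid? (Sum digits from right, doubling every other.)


Luhn sum = 69
69 mod 10 = 9

Invalid (Luhn sum mod 10 = 9)


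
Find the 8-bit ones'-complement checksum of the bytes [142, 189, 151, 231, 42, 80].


Sum = 835 mod 256 = 67
Complement = 188

188


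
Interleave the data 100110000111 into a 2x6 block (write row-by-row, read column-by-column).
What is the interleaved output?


Matrix:
  100110
  000111
Read columns: 100000111101

100000111101


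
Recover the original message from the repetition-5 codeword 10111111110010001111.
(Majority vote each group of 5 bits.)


Groups: 10111, 11111, 00100, 01111
Majority votes: 1101

1101


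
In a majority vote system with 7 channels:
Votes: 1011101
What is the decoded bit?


Ones: 5 out of 7
Threshold: 4

1 (5/7 voted 1)


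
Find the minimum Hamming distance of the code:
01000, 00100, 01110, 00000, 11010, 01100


Comparing all pairs, minimum distance: 1
Can detect 0 errors, correct 0 errors

1


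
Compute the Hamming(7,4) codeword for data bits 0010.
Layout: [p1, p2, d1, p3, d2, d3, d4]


Parity bits: p1=0, p2=1, p3=1

0101010


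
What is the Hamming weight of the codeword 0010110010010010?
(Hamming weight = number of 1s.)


Counting 1s in 0010110010010010

6


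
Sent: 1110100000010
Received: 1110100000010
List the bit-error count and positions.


XOR: 0000000000000

0 errors (received matches sent)


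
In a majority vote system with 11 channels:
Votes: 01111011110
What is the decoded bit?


Ones: 8 out of 11
Threshold: 6

1 (8/11 voted 1)


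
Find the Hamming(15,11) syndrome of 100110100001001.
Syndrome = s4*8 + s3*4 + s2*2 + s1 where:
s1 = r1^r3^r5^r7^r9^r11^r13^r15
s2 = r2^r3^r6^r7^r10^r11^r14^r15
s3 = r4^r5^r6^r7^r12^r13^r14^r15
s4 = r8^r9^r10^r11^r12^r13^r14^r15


s1=0, s2=0, s3=1, s4=0

Syndrome = 4 (error at position 4)


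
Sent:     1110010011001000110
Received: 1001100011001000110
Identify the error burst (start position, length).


XOR: 0111110000000000000

Burst at position 1, length 5


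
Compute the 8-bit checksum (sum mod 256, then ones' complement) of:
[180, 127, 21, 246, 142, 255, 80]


Sum = 1051 mod 256 = 27
Complement = 228

228


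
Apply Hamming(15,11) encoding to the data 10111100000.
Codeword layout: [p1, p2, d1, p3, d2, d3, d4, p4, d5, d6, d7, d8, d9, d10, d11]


Parity bits: p1=1, p2=0, p3=0, p4=0

101001101100000


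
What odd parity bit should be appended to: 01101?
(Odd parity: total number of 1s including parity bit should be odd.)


Number of 1s in data: 3
Parity bit: 0

0


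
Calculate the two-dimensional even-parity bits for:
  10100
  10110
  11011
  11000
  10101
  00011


Row parities: 010010
Column parities: 10111

Row P: 010010, Col P: 10111, Corner: 0


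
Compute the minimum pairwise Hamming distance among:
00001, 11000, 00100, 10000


Comparing all pairs, minimum distance: 1
Can detect 0 errors, correct 0 errors

1


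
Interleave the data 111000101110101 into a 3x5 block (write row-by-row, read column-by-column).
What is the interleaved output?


Matrix:
  11100
  01011
  10101
Read columns: 101110101010011

101110101010011


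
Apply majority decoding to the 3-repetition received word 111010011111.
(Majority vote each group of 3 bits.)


Groups: 111, 010, 011, 111
Majority votes: 1011

1011


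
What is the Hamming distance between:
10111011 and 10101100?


XOR: 00010111
Count of 1s: 4

4


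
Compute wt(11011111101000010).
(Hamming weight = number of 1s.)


Counting 1s in 11011111101000010

10


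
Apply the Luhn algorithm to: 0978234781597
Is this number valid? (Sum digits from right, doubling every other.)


Luhn sum = 71
71 mod 10 = 1

Invalid (Luhn sum mod 10 = 1)


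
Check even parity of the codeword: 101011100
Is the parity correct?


Number of 1s: 5

No, parity error (5 ones)


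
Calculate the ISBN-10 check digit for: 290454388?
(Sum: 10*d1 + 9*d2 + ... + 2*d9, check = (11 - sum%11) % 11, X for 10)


Weighted sum: 231
231 mod 11 = 0

Check digit: 0


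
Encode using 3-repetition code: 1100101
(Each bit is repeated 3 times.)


Each bit -> 3 copies

111111000000111000111


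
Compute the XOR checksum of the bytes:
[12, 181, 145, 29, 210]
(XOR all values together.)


XOR chain: 12 ^ 181 ^ 145 ^ 29 ^ 210 = 231

231


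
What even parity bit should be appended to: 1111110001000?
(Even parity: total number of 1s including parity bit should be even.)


Number of 1s in data: 7
Parity bit: 1

1


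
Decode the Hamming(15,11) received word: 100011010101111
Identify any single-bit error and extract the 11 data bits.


Syndrome = 0: no error detected

Data: 01100101111 (no errors)


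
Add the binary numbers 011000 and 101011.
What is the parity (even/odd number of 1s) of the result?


011000 = 24
101011 = 43
Sum = 67 = 1000011
1s count = 3

odd parity (3 ones in 1000011)


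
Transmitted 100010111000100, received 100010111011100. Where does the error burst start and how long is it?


XOR: 000000000011000

Burst at position 10, length 2


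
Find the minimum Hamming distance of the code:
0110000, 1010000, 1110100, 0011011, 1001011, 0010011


Comparing all pairs, minimum distance: 1
Can detect 0 errors, correct 0 errors

1


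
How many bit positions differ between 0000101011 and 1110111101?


XOR: 1110010110
Count of 1s: 6

6


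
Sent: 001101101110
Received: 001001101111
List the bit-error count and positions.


XOR: 000100000001

2 error(s) at position(s): 3, 11


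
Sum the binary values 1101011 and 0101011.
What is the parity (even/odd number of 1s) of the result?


1101011 = 107
0101011 = 43
Sum = 150 = 10010110
1s count = 4

even parity (4 ones in 10010110)


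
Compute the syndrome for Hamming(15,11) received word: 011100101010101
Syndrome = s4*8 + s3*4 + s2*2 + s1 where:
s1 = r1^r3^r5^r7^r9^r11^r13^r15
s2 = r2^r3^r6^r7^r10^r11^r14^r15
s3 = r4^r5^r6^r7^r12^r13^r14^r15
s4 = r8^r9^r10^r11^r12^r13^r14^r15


s1=0, s2=1, s3=0, s4=0

Syndrome = 2 (error at position 2)


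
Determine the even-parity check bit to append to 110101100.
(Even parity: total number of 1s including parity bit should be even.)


Number of 1s in data: 5
Parity bit: 1

1


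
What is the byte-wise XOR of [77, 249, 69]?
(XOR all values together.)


XOR chain: 77 ^ 249 ^ 69 = 241

241


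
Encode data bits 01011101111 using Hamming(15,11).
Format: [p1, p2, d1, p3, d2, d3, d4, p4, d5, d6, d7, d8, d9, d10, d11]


Parity bits: p1=1, p2=0, p3=0, p4=0

100010101101111


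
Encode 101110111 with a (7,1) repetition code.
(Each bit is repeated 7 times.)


Each bit -> 7 copies

111111100000001111111111111111111110000000111111111111111111111


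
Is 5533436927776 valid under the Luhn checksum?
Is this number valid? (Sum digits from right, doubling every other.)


Luhn sum = 65
65 mod 10 = 5

Invalid (Luhn sum mod 10 = 5)


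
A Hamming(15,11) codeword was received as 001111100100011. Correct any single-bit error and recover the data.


Syndrome = 8: error at position 8

Data: 11110100011 (corrected bit 8)


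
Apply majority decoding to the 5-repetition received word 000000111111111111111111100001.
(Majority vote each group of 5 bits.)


Groups: 00000, 01111, 11111, 11111, 11111, 00001
Majority votes: 011110

011110


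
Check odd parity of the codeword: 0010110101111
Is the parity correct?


Number of 1s: 8

No, parity error (8 ones)


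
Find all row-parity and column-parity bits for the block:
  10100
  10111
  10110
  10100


Row parities: 0010
Column parities: 00001

Row P: 0010, Col P: 00001, Corner: 1


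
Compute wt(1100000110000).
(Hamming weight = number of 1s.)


Counting 1s in 1100000110000

4


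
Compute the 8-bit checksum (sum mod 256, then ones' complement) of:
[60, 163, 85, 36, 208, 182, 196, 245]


Sum = 1175 mod 256 = 151
Complement = 104

104


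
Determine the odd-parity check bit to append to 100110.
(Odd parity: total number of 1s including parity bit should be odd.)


Number of 1s in data: 3
Parity bit: 0

0


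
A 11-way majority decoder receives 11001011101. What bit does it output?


Ones: 7 out of 11
Threshold: 6

1 (7/11 voted 1)


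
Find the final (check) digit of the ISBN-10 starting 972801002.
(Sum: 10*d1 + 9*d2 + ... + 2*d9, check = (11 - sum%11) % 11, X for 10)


Weighted sum: 234
234 mod 11 = 3

Check digit: 8


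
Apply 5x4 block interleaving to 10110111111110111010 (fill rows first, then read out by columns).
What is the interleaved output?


Matrix:
  1011
  0111
  1111
  1011
  1010
Read columns: 10111011001111111110

10111011001111111110


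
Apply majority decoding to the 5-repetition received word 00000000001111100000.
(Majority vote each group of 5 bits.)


Groups: 00000, 00000, 11111, 00000
Majority votes: 0010

0010


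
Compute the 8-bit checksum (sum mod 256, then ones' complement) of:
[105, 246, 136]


Sum = 487 mod 256 = 231
Complement = 24

24


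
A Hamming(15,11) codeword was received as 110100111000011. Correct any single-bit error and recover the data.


Syndrome = 0: no error detected

Data: 00011000011 (no errors)
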